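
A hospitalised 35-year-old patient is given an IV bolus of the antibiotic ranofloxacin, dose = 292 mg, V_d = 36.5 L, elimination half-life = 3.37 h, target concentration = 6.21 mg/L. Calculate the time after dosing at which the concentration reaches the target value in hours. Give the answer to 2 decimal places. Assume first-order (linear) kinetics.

1.23 h

C₀ = Dose / Vd = 292.0 / 36.5 = 8.000 mg/L
k = ln2 / t½ = 0.693147 / 3.37 = 0.2057 h⁻¹
t = ln(C₀ / C) / k = ln(8.000 / 6.21) / 0.2057
  = ln(1.288) / 0.2057 = 0.2531 / 0.2057 = 1.230 h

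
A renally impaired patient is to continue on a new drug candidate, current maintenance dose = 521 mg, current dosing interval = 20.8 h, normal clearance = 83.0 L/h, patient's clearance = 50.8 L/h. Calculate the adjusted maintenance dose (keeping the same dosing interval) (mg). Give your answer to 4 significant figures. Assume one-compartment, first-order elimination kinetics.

318.9 mg

To keep the same average steady-state level, dosing rate must scale with clearance.
CL ratio = 50.8 / 83.0 = 0.6120
New dose (same interval) = 521 × 0.6120 = 318.9 mg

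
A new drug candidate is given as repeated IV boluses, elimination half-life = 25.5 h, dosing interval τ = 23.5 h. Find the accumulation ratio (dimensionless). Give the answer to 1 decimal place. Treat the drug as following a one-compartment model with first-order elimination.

k = ln2 / t½ = 0.693147 / 25.5 = 0.02718 h⁻¹
e^(−kτ) = e^(−0.02718 × 23.5) = 0.5280
Accumulation ratio R = 1 / (1 − e^(−kτ)) = 1 / (1 − 0.5280) = 2.119

2.1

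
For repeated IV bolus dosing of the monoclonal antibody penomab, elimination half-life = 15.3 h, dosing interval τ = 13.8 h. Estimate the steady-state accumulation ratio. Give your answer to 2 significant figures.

k = ln2 / t½ = 0.693147 / 15.3 = 0.04530 h⁻¹
e^(−kτ) = e^(−0.04530 × 13.8) = 0.5352
Accumulation ratio R = 1 / (1 − e^(−kτ)) = 1 / (1 − 0.5352) = 2.151

2.2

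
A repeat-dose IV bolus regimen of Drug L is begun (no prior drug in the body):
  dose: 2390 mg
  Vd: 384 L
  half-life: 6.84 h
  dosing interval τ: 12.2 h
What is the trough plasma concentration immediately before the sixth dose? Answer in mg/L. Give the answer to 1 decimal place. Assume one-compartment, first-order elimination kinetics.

C₀ per dose = Dose / Vd = 2390 / 384 = 6.224 mg/L
k = ln2 / t½ = 0.693147 / 6.84 = 0.1013 h⁻¹
Fraction remaining after one interval: r = e^(−kτ) = e^(−0.1013 × 12.2) = 0.2906
Before dose 6, 5 doses have been given (aged 1τ, 2τ, 3τ, 4τ, 5τ).
C_trough = C₀ × (r + r² + … + r^5) = C₀ × r(1−r^5)/(1−r)
        = 6.224 × 0.2906 × (1 − 0.002072) / (1 − 0.2906) = 2.544 mg/L

2.5 mg/L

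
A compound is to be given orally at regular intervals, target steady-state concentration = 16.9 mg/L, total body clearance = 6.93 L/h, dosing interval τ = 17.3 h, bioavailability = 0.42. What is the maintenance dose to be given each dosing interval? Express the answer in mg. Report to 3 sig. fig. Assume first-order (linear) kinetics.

4820 mg

At steady state, F × (Dose/τ) = Css × CL.
Dose = Css × CL × τ / F = 16.9 × 6.930 × 17.3 / 0.42 = 4824 mg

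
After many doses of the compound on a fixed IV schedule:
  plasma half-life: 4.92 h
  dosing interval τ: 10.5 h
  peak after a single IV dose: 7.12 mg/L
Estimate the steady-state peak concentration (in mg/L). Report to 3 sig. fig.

9.22 mg/L

k = ln2 / t½ = 0.693147 / 4.92 = 0.1409 h⁻¹
e^(−kτ) = e^(−0.1409 × 10.5) = 0.2278
Accumulation ratio R = 1 / (1 − e^(−kτ)) = 1 / (1 − 0.2278) = 1.295
Steady-state peak = C₀ × R = 7.12 × 1.295 = 9.220 mg/L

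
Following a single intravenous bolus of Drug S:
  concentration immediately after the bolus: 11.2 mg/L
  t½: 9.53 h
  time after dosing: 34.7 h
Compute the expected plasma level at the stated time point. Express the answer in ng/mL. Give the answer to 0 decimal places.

898 ng/mL

k = ln2 / t½ = 0.693147 / 9.53 = 0.07273 h⁻¹
C = C₀ · e^(−k·t) = 11.20 × e^(−0.07273 × 34.7)
  = 11.20 × 0.08016 = 0.8978 mg/L
Convert: 0.8978 mg/L × 1000 = 897.8 ng/mL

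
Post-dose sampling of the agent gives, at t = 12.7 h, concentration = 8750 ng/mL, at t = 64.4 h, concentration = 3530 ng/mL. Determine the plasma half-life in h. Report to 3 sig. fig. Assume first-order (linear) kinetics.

k = ln(C₁/C₂) / (t₂ − t₁) = ln(8750/3530) / (64.4 − 12.7)
  = 0.9078 / 51.70 = 0.01756 h⁻¹
t½ = ln2 / k = 0.693147 / 0.01756 = 39.47 h

39.5 h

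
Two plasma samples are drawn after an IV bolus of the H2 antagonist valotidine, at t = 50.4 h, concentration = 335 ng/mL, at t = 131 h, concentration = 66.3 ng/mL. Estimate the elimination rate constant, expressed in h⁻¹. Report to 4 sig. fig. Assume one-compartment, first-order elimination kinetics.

k = ln(C₁/C₂) / (t₂ − t₁) = ln(335/66.3) / (131 − 50.4)
  = 1.620 / 80.60 = 0.02010 h⁻¹

0.02010 h⁻¹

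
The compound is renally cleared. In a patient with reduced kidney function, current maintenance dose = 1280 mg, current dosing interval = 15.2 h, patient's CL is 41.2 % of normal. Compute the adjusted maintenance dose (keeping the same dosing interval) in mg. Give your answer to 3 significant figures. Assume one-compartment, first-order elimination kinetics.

527 mg

To keep the same average steady-state level, dosing rate must scale with clearance.
CL ratio = 41.2 / 100 = 0.4120
New dose (same interval) = 1280 × 0.4120 = 527.4 mg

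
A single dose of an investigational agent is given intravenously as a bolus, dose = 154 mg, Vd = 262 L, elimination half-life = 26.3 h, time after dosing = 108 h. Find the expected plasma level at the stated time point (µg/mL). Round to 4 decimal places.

C₀ = Dose / Vd = 154.0 / 262 = 0.5878 mg/L
k = ln2 / t½ = 0.693147 / 26.3 = 0.02636 h⁻¹
C = C₀ · e^(−k·t) = 0.5878 × e^(−0.02636 × 108)
  = 0.5878 × 0.05803 = 0.03411 mg/L
(0.03411 mg/L = 0.03411 µg/mL)

0.0341 µg/mL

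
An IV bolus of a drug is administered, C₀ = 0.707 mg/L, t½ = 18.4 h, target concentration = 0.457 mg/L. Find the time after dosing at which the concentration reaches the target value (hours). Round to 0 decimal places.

k = ln2 / t½ = 0.693147 / 18.4 = 0.03767 h⁻¹
t = ln(C₀ / C) / k = ln(0.7070 / 0.457) / 0.03767
  = ln(1.547) / 0.03767 = 0.4363 / 0.03767 = 11.58 h

12 h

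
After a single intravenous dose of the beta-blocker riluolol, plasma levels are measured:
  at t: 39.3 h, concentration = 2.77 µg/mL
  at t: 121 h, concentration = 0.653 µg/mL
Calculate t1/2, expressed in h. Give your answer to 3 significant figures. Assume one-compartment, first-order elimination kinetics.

k = ln(C₁/C₂) / (t₂ − t₁) = ln(2.77/0.653) / (121 − 39.3)
  = 1.445 / 81.70 = 0.01769 h⁻¹
t½ = ln2 / k = 0.693147 / 0.01769 = 39.18 h

39.2 h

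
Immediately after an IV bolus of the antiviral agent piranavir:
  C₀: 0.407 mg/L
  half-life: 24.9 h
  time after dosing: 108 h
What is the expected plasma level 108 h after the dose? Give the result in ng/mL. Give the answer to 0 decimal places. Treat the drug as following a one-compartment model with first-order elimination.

20 ng/mL

k = ln2 / t½ = 0.693147 / 24.9 = 0.02784 h⁻¹
C = C₀ · e^(−k·t) = 0.4070 × e^(−0.02784 × 108)
  = 0.4070 × 0.04945 = 0.02013 mg/L
Convert: 0.02013 mg/L × 1000 = 20.13 ng/mL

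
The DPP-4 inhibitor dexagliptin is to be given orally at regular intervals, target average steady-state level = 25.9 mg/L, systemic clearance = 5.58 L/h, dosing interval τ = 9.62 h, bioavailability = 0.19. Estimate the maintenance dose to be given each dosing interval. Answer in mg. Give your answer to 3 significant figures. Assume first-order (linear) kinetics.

At steady state, F × (Dose/τ) = Css × CL.
Dose = Css × CL × τ / F = 25.9 × 5.580 × 9.62 / 0.19 = 7317 mg

7320 mg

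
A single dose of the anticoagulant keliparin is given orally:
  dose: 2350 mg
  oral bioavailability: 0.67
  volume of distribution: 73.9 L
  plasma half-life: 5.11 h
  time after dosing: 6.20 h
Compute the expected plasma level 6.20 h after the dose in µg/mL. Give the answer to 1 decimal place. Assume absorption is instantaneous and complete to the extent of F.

9.2 µg/mL

Amount reaching circulation = F × Dose = 0.67 × 2350 = 1575 mg
C₀ = F·Dose / Vd = 1575 / 73.9 = 21.31 mg/L
k = ln2 / t½ = 0.693147 / 5.11 = 0.1356 h⁻¹
C = C₀ · e^(−k·t) = 21.31 × e^(−0.1356 × 6.20)
  = 21.31 × 0.4314 = 9.193 mg/L
(9.193 mg/L = 9.193 µg/mL)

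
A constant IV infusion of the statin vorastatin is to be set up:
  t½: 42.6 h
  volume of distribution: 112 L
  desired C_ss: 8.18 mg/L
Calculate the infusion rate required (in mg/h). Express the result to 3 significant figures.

14.9 mg/h

k = ln2 / t½ = 0.693147 / 42.6 = 0.01627 h⁻¹
CL = k × Vd = 0.01627 × 112 = 1.822 L/h
At steady state, infusion rate R₀ = Css × CL = 8.18 × 1.822 = 14.90 mg/h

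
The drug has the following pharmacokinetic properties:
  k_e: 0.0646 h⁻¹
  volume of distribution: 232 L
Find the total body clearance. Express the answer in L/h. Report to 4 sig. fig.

CL = k × Vd = 0.0646 × 232 = 14.99 L/h

14.99 L/h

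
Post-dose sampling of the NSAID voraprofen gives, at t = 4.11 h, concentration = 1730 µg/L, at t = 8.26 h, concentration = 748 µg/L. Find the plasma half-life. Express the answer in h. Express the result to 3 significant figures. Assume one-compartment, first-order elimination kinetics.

3.43 h

k = ln(C₁/C₂) / (t₂ − t₁) = ln(1730/748) / (8.26 − 4.11)
  = 0.8385 / 4.150 = 0.2020 h⁻¹
t½ = ln2 / k = 0.693147 / 0.2020 = 3.431 h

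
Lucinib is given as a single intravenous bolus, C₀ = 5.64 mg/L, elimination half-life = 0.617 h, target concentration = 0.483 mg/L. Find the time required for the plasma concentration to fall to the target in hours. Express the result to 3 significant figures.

k = ln2 / t½ = 0.693147 / 0.617 = 1.123 h⁻¹
t = ln(C₀ / C) / k = ln(5.640 / 0.483) / 1.123
  = ln(11.68) / 1.123 = 2.458 / 1.123 = 2.189 h

2.19 h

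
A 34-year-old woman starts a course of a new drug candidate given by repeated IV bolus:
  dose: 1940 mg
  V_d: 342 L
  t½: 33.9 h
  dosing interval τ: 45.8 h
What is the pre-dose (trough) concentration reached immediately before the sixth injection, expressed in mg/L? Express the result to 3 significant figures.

3.62 mg/L

C₀ per dose = Dose / Vd = 1940 / 342 = 5.673 mg/L
k = ln2 / t½ = 0.693147 / 33.9 = 0.02045 h⁻¹
Fraction remaining after one interval: r = e^(−kτ) = e^(−0.02045 × 45.8) = 0.3920
Before dose 6, 5 doses have been given (aged 1τ, 2τ, 3τ, 4τ, 5τ).
C_trough = C₀ × (r + r² + … + r^5) = C₀ × r(1−r^5)/(1−r)
        = 5.673 × 0.3920 × (1 − 0.009256) / (1 − 0.3920) = 3.624 mg/L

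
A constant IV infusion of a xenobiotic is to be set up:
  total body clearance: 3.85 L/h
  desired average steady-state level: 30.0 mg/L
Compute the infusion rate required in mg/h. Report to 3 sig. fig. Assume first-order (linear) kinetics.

116 mg/h

At steady state, infusion rate R₀ = Css × CL = 30.0 × 3.850 = 115.5 mg/h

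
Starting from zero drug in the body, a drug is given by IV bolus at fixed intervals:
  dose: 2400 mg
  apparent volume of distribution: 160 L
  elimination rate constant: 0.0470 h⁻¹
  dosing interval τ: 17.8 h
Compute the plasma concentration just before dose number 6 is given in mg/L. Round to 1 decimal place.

11.3 mg/L

C₀ per dose = Dose / Vd = 2400 / 160 = 15.00 mg/L
Fraction remaining after one interval: r = e^(−kτ) = e^(−0.04700 × 17.8) = 0.4332
Before dose 6, 5 doses have been given (aged 1τ, 2τ, 3τ, 4τ, 5τ).
C_trough = C₀ × (r + r² + … + r^5) = C₀ × r(1−r^5)/(1−r)
        = 15.00 × 0.4332 × (1 − 0.01526) / (1 − 0.4332) = 11.29 mg/L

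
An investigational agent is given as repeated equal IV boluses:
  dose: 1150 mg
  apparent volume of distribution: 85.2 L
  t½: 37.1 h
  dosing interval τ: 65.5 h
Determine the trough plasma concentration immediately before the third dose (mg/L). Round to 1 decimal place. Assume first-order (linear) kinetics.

5.1 mg/L

C₀ per dose = Dose / Vd = 1150 / 85.2 = 13.50 mg/L
k = ln2 / t½ = 0.693147 / 37.1 = 0.01868 h⁻¹
Fraction remaining after one interval: r = e^(−kτ) = e^(−0.01868 × 65.5) = 0.2942
Before dose 3, 2 doses have been given (aged 1τ, 2τ).
C_trough = C₀ × (r + r²) = 13.50 × (0.2942 + 0.08655) = 5.140 mg/L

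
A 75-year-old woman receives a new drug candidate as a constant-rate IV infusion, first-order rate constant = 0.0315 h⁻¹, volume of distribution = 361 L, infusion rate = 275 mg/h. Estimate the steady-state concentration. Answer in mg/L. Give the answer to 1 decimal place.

CL = k × Vd = 0.03150 × 361 = 11.37 L/h
At steady state Css = R₀ / CL = 275 / 11.37 = 24.19 mg/L

24.2 mg/L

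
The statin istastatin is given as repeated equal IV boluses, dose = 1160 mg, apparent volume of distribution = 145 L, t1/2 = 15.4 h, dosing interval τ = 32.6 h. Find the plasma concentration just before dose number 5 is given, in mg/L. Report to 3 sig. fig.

2.39 mg/L

C₀ per dose = Dose / Vd = 1160 / 145 = 8.000 mg/L
k = ln2 / t½ = 0.693147 / 15.4 = 0.04501 h⁻¹
Fraction remaining after one interval: r = e^(−kτ) = e^(−0.04501 × 32.6) = 0.2305
Before dose 5, 4 doses have been given (aged 1τ, 2τ, 3τ, 4τ).
C_trough = C₀ × (r + r² + … + r^4) = C₀ × r(1−r^4)/(1−r)
        = 8.000 × 0.2305 × (1 − 0.002823) / (1 − 0.2305) = 2.390 mg/L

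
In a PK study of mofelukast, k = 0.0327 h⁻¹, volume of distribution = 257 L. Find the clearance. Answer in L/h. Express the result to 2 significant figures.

CL = k × Vd = 0.0327 × 257 = 8.404 L/h

8.4 L/h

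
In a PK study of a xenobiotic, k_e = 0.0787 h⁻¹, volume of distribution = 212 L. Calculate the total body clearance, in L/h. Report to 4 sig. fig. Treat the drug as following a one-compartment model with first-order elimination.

16.68 L/h

CL = k × Vd = 0.0787 × 212 = 16.68 L/h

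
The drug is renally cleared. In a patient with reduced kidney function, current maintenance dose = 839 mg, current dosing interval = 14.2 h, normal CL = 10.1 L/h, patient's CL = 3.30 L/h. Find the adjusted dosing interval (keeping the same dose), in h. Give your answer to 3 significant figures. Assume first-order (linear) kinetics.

43.5 h

To keep the same average steady-state level, dosing rate must scale with clearance.
CL ratio = 3.30 / 10.1 = 0.3267
New interval (same dose) = 14.2 / 0.3267 = 43.46 h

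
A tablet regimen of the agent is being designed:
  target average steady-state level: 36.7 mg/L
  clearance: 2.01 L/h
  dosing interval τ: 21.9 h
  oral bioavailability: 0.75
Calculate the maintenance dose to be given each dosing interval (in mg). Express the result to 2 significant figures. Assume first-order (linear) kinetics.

2200 mg

At steady state, F × (Dose/τ) = Css × CL.
Dose = Css × CL × τ / F = 36.7 × 2.010 × 21.9 / 0.75 = 2154 mg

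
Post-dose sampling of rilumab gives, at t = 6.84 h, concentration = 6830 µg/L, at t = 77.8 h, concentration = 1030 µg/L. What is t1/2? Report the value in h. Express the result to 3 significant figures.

k = ln(C₁/C₂) / (t₂ − t₁) = ln(6830/1030) / (77.8 − 6.84)
  = 1.892 / 70.96 = 0.02666 h⁻¹
t½ = ln2 / k = 0.693147 / 0.02666 = 26.00 h

26.0 h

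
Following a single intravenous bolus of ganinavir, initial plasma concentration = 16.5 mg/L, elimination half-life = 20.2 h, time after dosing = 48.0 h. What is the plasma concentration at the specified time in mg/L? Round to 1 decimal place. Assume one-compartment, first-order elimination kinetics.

k = ln2 / t½ = 0.693147 / 20.2 = 0.03431 h⁻¹
C = C₀ · e^(−k·t) = 16.50 × e^(−0.03431 × 48.0)
  = 16.50 × 0.1927 = 3.180 mg/L

3.2 mg/L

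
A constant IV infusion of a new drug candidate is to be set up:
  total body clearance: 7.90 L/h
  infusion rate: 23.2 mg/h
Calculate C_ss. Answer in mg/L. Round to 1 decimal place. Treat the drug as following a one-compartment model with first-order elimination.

At steady state Css = R₀ / CL = 23.2 / 7.900 = 2.937 mg/L

2.9 mg/L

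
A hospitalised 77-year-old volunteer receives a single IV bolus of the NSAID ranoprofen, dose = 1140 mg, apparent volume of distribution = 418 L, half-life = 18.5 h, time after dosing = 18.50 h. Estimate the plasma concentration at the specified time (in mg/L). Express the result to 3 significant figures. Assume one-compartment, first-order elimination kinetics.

C₀ = Dose / Vd = 1140 / 418 = 2.727 mg/L
k = ln2 / t½ = 0.693147 / 18.5 = 0.03747 h⁻¹
t / t½ = 18.50 / 18.5 = 1 half-lives
C = C₀ × (1/2)^1 = 2.727 × 0.5000 = 1.364 mg/L

1.36 mg/L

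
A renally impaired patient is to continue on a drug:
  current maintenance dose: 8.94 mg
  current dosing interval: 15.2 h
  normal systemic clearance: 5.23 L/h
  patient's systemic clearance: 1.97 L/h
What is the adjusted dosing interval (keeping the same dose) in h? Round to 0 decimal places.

40 h

To keep the same average steady-state level, dosing rate must scale with clearance.
CL ratio = 1.97 / 5.23 = 0.3767
New interval (same dose) = 15.2 / 0.3767 = 40.35 h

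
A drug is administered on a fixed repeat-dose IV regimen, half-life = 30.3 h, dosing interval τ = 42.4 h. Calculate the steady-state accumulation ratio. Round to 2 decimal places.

1.61

k = ln2 / t½ = 0.693147 / 30.3 = 0.02288 h⁻¹
e^(−kτ) = e^(−0.02288 × 42.4) = 0.3790
Accumulation ratio R = 1 / (1 − e^(−kτ)) = 1 / (1 − 0.3790) = 1.610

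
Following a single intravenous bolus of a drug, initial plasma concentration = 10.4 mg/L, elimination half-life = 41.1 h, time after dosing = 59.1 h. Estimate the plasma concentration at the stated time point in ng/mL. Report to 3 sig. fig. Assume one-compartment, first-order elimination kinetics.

3840 ng/mL

k = ln2 / t½ = 0.693147 / 41.1 = 0.01686 h⁻¹
C = C₀ · e^(−k·t) = 10.40 × e^(−0.01686 × 59.1)
  = 10.40 × 0.3692 = 3.840 mg/L
Convert: 3.840 mg/L × 1000 = 3840 ng/mL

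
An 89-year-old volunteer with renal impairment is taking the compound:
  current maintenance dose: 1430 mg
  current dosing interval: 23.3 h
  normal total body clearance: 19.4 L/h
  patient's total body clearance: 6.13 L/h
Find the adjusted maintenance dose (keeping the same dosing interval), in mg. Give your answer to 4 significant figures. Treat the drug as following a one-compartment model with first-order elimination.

451.9 mg

To keep the same average steady-state level, dosing rate must scale with clearance.
CL ratio = 6.13 / 19.4 = 0.3160
New dose (same interval) = 1430 × 0.3160 = 451.9 mg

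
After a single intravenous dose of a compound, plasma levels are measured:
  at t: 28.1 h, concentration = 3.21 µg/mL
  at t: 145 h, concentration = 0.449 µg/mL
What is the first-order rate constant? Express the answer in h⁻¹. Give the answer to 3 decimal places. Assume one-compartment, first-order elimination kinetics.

0.017 h⁻¹

k = ln(C₁/C₂) / (t₂ − t₁) = ln(3.21/0.449) / (145 − 28.1)
  = 1.967 / 116.9 = 0.01683 h⁻¹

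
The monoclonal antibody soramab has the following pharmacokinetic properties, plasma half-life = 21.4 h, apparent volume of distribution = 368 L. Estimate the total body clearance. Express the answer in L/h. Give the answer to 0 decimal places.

12 L/h

k = ln2 / t½ = 0.693147 / 21.4 = 0.03239 h⁻¹
CL = k × Vd = 0.03239 × 368 = 11.92 L/h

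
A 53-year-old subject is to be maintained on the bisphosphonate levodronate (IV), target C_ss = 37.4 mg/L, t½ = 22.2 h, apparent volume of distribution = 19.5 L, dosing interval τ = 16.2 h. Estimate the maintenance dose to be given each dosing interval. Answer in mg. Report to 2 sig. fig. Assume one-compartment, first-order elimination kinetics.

370 mg

k = ln2 / t½ = 0.693147 / 22.2 = 0.03122 h⁻¹
CL = k × Vd = 0.03122 × 19.5 = 0.6088 L/h
At steady state, Dose/τ = Css × CL.
Dose = Css × CL × τ = 37.4 × 0.6088 × 16.2 = 368.9 mg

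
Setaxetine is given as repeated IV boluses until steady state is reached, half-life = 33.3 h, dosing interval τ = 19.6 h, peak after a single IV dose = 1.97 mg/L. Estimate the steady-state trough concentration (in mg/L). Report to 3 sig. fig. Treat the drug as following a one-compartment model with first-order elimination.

k = ln2 / t½ = 0.693147 / 33.3 = 0.02082 h⁻¹
e^(−kτ) = e^(−0.02082 × 19.6) = 0.6649
Accumulation ratio R = 1 / (1 − e^(−kτ)) = 1 / (1 − 0.6649) = 2.984
Steady-state trough = C₀ × R × e^(−kτ) = 1.97 × 2.984 × 0.6649 = 3.909 mg/L

3.91 mg/L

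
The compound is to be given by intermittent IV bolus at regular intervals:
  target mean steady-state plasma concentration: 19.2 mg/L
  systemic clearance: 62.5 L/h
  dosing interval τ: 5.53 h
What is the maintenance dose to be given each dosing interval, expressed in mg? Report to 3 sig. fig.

6640 mg

At steady state, Dose/τ = Css × CL.
Dose = Css × CL × τ = 19.2 × 62.50 × 5.53 = 6636 mg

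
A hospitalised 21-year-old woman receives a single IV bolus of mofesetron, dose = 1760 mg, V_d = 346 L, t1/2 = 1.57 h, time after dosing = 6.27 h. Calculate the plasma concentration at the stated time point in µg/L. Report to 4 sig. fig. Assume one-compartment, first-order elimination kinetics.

C₀ = Dose / Vd = 1760 / 346 = 5.087 mg/L
k = ln2 / t½ = 0.693147 / 1.57 = 0.4415 h⁻¹
C = C₀ · e^(−k·t) = 5.087 × e^(−0.4415 × 6.27)
  = 5.087 × 0.06277 = 0.3193 mg/L
Convert: 0.3193 mg/L × 1000 = 319.3 µg/L

319.3 µg/L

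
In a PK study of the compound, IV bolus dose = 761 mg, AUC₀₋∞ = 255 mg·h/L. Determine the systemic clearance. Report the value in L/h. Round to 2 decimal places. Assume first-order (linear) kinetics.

CL = Dose / AUC = 761 / 255 = 2.984 L/h

2.98 L/h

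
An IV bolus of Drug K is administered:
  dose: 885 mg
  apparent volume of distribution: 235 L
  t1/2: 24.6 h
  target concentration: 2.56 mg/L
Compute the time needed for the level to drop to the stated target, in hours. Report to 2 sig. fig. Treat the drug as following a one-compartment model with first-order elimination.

C₀ = Dose / Vd = 885.0 / 235 = 3.766 mg/L
k = ln2 / t½ = 0.693147 / 24.6 = 0.02818 h⁻¹
t = ln(C₀ / C) / k = ln(3.766 / 2.56) / 0.02818
  = ln(1.471) / 0.02818 = 0.3859 / 0.02818 = 13.69 h

14 h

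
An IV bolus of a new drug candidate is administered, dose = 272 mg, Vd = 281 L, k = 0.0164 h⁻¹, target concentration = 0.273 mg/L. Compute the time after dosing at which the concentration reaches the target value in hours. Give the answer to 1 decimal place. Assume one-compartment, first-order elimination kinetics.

77.2 h

C₀ = Dose / Vd = 272.0 / 281 = 0.9680 mg/L
t = ln(C₀ / C) / k = ln(0.9680 / 0.273) / 0.01640
  = ln(3.546) / 0.01640 = 1.266 / 0.01640 = 77.20 h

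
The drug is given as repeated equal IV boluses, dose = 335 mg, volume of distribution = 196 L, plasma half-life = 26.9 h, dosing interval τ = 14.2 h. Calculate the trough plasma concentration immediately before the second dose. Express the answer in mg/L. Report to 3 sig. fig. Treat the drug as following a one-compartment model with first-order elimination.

C₀ per dose = Dose / Vd = 335 / 196 = 1.709 mg/L
k = ln2 / t½ = 0.693147 / 26.9 = 0.02577 h⁻¹
Fraction remaining after one interval: r = e^(−kτ) = e^(−0.02577 × 14.2) = 0.6935
Before dose 2, 1 dose has been given (aged 1τ).
C_trough = C₀ × r = 1.709 × 0.6935 = 1.185 mg/L

1.19 mg/L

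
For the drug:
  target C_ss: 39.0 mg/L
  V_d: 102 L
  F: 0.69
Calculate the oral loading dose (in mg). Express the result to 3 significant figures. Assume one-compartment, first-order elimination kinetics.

5770 mg

LD = Css × Vd / F = 39.0 × 102 / 0.69 = 5765 mg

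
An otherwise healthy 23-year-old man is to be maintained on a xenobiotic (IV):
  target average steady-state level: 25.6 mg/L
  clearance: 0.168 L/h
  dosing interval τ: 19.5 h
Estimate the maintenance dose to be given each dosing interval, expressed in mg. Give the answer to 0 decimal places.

84 mg

At steady state, Dose/τ = Css × CL.
Dose = Css × CL × τ = 25.6 × 0.1680 × 19.5 = 83.87 mg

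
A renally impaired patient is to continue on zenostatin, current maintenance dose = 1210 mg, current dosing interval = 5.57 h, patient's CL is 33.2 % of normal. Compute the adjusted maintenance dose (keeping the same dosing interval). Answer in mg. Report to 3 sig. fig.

402 mg

To keep the same average steady-state level, dosing rate must scale with clearance.
CL ratio = 33.2 / 100 = 0.3320
New dose (same interval) = 1210 × 0.3320 = 401.7 mg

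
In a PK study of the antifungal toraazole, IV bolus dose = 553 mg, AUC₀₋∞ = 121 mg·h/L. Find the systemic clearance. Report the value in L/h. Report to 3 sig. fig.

CL = Dose / AUC = 553 / 121 = 4.570 L/h

4.57 L/h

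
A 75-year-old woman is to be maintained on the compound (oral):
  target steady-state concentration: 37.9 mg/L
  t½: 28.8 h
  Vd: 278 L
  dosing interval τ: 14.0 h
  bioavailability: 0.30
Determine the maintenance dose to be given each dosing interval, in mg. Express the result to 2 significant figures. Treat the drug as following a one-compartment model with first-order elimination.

k = ln2 / t½ = 0.693147 / 28.8 = 0.02407 h⁻¹
CL = k × Vd = 0.02407 × 278 = 6.691 L/h
At steady state, F × (Dose/τ) = Css × CL.
Dose = Css × CL × τ / F = 37.9 × 6.691 × 14.0 / 0.30 = 11830 mg

12000 mg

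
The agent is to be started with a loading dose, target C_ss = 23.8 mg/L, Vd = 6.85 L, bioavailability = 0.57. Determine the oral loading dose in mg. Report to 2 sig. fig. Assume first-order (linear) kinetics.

LD = Css × Vd / F = 23.8 × 6.85 / 0.57 = 286.0 mg

290 mg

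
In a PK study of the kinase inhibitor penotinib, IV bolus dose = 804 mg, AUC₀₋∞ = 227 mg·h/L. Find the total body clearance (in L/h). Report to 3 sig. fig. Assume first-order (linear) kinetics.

3.54 L/h

CL = Dose / AUC = 804 / 227 = 3.542 L/h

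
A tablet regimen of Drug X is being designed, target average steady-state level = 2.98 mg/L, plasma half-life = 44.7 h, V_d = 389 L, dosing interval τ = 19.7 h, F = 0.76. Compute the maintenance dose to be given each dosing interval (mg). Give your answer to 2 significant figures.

k = ln2 / t½ = 0.693147 / 44.7 = 0.01551 h⁻¹
CL = k × Vd = 0.01551 × 389 = 6.033 L/h
At steady state, F × (Dose/τ) = Css × CL.
Dose = Css × CL × τ / F = 2.98 × 6.033 × 19.7 / 0.76 = 466.0 mg

470 mg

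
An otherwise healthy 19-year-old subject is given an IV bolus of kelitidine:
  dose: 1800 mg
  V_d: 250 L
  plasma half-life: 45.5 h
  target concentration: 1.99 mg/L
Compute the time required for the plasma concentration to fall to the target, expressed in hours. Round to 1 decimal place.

C₀ = Dose / Vd = 1800 / 250 = 7.200 mg/L
k = ln2 / t½ = 0.693147 / 45.5 = 0.01523 h⁻¹
t = ln(C₀ / C) / k = ln(7.200 / 1.99) / 0.01523
  = ln(3.618) / 0.01523 = 1.286 / 0.01523 = 84.44 h

84.4 h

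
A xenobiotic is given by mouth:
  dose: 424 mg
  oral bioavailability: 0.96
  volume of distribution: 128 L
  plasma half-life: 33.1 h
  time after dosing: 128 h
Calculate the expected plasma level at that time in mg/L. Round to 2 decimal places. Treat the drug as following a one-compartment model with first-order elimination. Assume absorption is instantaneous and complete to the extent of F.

Amount reaching circulation = F × Dose = 0.96 × 424.0 = 407.0 mg
C₀ = F·Dose / Vd = 407.0 / 128 = 3.180 mg/L
k = ln2 / t½ = 0.693147 / 33.1 = 0.02094 h⁻¹
C = C₀ · e^(−k·t) = 3.180 × e^(−0.02094 × 128)
  = 3.180 × 0.06854 = 0.2180 mg/L

0.22 mg/L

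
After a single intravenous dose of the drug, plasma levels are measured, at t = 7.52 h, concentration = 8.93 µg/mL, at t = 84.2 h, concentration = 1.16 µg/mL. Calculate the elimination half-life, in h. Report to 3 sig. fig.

k = ln(C₁/C₂) / (t₂ − t₁) = ln(8.93/1.16) / (84.2 − 7.52)
  = 2.041 / 76.68 = 0.02662 h⁻¹
t½ = ln2 / k = 0.693147 / 0.02662 = 26.04 h

26.0 h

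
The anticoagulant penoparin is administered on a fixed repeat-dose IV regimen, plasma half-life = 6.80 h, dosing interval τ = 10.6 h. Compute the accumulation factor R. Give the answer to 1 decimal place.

1.5

k = ln2 / t½ = 0.693147 / 6.80 = 0.1019 h⁻¹
e^(−kτ) = e^(−0.1019 × 10.6) = 0.3395
Accumulation ratio R = 1 / (1 − e^(−kτ)) = 1 / (1 − 0.3395) = 1.514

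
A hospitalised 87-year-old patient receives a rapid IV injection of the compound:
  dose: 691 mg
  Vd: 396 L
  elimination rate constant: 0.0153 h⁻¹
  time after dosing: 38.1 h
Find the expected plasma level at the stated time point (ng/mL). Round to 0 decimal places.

C₀ = Dose / Vd = 691.0 / 396 = 1.745 mg/L
C = C₀ · e^(−k·t) = 1.745 × e^(−0.01530 × 38.1)
  = 1.745 × 0.5583 = 0.9742 mg/L
Convert: 0.9742 mg/L × 1000 = 974.2 ng/mL

974 ng/mL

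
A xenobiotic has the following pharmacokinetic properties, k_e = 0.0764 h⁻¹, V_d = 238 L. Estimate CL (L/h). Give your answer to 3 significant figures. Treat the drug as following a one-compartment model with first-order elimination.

CL = k × Vd = 0.0764 × 238 = 18.18 L/h

18.2 L/h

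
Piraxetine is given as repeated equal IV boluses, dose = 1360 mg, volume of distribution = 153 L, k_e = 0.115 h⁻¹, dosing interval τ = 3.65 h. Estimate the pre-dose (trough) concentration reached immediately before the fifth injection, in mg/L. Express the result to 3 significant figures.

13.9 mg/L

C₀ per dose = Dose / Vd = 1360 / 153 = 8.889 mg/L
Fraction remaining after one interval: r = e^(−kτ) = e^(−0.1150 × 3.65) = 0.6572
Before dose 5, 4 doses have been given (aged 1τ, 2τ, 3τ, 4τ).
C_trough = C₀ × (r + r² + … + r^4) = C₀ × r(1−r^4)/(1−r)
        = 8.889 × 0.6572 × (1 − 0.1865) / (1 − 0.6572) = 13.86 mg/L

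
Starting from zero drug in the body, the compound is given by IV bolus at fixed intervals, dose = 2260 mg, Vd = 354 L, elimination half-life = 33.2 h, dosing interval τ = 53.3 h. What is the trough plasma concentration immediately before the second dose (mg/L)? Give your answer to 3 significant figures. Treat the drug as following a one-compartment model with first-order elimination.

C₀ per dose = Dose / Vd = 2260 / 354 = 6.384 mg/L
k = ln2 / t½ = 0.693147 / 33.2 = 0.02088 h⁻¹
Fraction remaining after one interval: r = e^(−kτ) = e^(−0.02088 × 53.3) = 0.3286
Before dose 2, 1 dose has been given (aged 1τ).
C_trough = C₀ × r = 6.384 × 0.3286 = 2.098 mg/L

2.10 mg/L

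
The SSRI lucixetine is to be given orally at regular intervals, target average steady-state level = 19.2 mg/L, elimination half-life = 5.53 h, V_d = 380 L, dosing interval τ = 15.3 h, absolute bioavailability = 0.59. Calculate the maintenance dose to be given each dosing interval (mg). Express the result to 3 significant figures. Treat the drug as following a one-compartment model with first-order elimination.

k = ln2 / t½ = 0.693147 / 5.53 = 0.1253 h⁻¹
CL = k × Vd = 0.1253 × 380 = 47.61 L/h
At steady state, F × (Dose/τ) = Css × CL.
Dose = Css × CL × τ / F = 19.2 × 47.61 × 15.3 / 0.59 = 23700 mg

23700 mg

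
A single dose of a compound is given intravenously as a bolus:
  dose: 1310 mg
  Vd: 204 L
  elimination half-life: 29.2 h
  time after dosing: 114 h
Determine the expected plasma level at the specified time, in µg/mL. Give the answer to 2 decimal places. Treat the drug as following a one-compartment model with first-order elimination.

0.43 µg/mL

C₀ = Dose / Vd = 1310 / 204 = 6.422 mg/L
k = ln2 / t½ = 0.693147 / 29.2 = 0.02374 h⁻¹
C = C₀ · e^(−k·t) = 6.422 × e^(−0.02374 × 114)
  = 6.422 × 0.06678 = 0.4289 mg/L
(0.4289 mg/L = 0.4289 µg/mL)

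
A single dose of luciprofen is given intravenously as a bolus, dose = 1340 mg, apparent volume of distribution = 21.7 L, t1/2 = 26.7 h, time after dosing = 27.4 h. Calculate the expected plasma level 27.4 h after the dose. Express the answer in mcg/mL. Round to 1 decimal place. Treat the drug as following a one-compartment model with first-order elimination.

30.3 mcg/mL

C₀ = Dose / Vd = 1340 / 21.7 = 61.75 mg/L
k = ln2 / t½ = 0.693147 / 26.7 = 0.02596 h⁻¹
C = C₀ · e^(−k·t) = 61.75 × e^(−0.02596 × 27.4)
  = 61.75 × 0.4910 = 30.32 mg/L
(30.32 mg/L = 30.32 mcg/mL)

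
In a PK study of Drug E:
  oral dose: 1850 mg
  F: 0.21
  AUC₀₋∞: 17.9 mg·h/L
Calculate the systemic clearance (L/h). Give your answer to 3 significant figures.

21.7 L/h

CL = F·Dose / AUC = 0.21 × 1850 / 17.9 = 21.70 L/h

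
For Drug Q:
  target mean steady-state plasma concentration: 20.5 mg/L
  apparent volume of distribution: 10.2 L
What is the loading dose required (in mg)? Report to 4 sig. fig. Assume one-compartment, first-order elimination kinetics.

209.1 mg

LD = Css × Vd = 20.5 × 10.2 = 209.1 mg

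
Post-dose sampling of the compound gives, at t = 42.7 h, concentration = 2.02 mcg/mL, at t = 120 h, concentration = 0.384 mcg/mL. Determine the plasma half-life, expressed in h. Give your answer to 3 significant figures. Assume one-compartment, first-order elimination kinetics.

k = ln(C₁/C₂) / (t₂ − t₁) = ln(2.02/0.384) / (120 − 42.7)
  = 1.660 / 77.30 = 0.02147 h⁻¹
t½ = ln2 / k = 0.693147 / 0.02147 = 32.28 h

32.3 h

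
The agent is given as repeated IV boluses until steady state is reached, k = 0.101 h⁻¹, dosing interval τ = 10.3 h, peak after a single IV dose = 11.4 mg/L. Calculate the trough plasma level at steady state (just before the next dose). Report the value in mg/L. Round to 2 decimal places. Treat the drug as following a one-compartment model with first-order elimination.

e^(−kτ) = e^(−0.1010 × 10.3) = 0.3533
Accumulation ratio R = 1 / (1 − e^(−kτ)) = 1 / (1 − 0.3533) = 1.546
Steady-state trough = C₀ × R × e^(−kτ) = 11.4 × 1.546 × 0.3533 = 6.227 mg/L

6.23 mg/L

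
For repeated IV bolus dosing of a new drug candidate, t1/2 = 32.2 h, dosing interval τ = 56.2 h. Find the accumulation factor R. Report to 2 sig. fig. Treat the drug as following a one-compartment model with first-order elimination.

1.4

k = ln2 / t½ = 0.693147 / 32.2 = 0.02153 h⁻¹
e^(−kτ) = e^(−0.02153 × 56.2) = 0.2982
Accumulation ratio R = 1 / (1 − e^(−kτ)) = 1 / (1 − 0.2982) = 1.425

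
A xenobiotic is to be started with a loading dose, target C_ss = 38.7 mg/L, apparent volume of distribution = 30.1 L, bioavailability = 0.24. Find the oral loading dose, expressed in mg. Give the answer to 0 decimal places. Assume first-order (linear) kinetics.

4854 mg

LD = Css × Vd / F = 38.7 × 30.1 / 0.24 = 4854 mg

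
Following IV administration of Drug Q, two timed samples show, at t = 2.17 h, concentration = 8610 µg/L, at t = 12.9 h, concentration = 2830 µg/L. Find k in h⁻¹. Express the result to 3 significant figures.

0.104 h⁻¹

k = ln(C₁/C₂) / (t₂ − t₁) = ln(8610/2830) / (12.9 − 2.17)
  = 1.113 / 10.73 = 0.1037 h⁻¹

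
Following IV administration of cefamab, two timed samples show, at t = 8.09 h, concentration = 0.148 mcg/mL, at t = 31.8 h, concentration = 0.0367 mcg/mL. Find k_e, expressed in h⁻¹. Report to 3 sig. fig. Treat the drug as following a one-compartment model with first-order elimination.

0.0588 h⁻¹

k = ln(C₁/C₂) / (t₂ − t₁) = ln(0.148/0.0367) / (31.8 − 8.09)
  = 1.394 / 23.71 = 0.05879 h⁻¹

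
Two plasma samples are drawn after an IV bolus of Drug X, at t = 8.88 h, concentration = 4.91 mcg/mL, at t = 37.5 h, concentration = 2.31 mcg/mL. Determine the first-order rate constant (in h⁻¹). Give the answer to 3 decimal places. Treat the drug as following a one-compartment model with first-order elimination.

k = ln(C₁/C₂) / (t₂ − t₁) = ln(4.91/2.31) / (37.5 − 8.88)
  = 0.7540 / 28.62 = 0.02635 h⁻¹

0.026 h⁻¹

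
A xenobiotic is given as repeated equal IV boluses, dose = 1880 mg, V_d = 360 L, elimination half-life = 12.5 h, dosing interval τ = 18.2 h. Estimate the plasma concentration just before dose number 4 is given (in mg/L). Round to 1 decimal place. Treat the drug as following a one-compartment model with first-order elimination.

C₀ per dose = Dose / Vd = 1880 / 360 = 5.222 mg/L
k = ln2 / t½ = 0.693147 / 12.5 = 0.05545 h⁻¹
Fraction remaining after one interval: r = e^(−kτ) = e^(−0.05545 × 18.2) = 0.3645
Before dose 4, 3 doses have been given (aged 1τ, 2τ, 3τ).
C_trough = C₀ × (r + r² + … + r^3) = C₀ × r(1−r^3)/(1−r)
        = 5.222 × 0.3645 × (1 − 0.04843) / (1 − 0.3645) = 2.850 mg/L

2.9 mg/L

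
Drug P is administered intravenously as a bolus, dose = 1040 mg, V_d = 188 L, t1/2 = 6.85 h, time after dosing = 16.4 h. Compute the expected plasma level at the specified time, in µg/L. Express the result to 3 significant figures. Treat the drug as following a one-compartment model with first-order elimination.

1050 µg/L

C₀ = Dose / Vd = 1040 / 188 = 5.532 mg/L
k = ln2 / t½ = 0.693147 / 6.85 = 0.1012 h⁻¹
C = C₀ · e^(−k·t) = 5.532 × e^(−0.1012 × 16.4)
  = 5.532 × 0.1902 = 1.052 mg/L
Convert: 1.052 mg/L × 1000 = 1052 µg/L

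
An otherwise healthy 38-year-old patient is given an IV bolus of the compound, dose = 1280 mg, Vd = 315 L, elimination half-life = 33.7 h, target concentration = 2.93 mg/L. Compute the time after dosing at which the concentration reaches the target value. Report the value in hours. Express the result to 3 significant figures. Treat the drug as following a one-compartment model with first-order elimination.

C₀ = Dose / Vd = 1280 / 315 = 4.063 mg/L
k = ln2 / t½ = 0.693147 / 33.7 = 0.02057 h⁻¹
t = ln(C₀ / C) / k = ln(4.063 / 2.93) / 0.02057
  = ln(1.387) / 0.02057 = 0.3271 / 0.02057 = 15.90 h

15.9 h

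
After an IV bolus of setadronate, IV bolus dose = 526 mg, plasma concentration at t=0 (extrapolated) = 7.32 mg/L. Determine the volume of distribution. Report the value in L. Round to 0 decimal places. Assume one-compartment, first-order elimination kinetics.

Vd = Dose / C₀ = 526.0 / 7.32 = 71.86 L

72 L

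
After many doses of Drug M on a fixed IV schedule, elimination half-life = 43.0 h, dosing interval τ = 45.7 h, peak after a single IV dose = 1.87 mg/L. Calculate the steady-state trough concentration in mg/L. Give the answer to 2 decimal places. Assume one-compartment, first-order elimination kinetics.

k = ln2 / t½ = 0.693147 / 43.0 = 0.01612 h⁻¹
e^(−kτ) = e^(−0.01612 × 45.7) = 0.4787
Accumulation ratio R = 1 / (1 − e^(−kτ)) = 1 / (1 − 0.4787) = 1.918
Steady-state trough = C₀ × R × e^(−kτ) = 1.87 × 1.918 × 0.4787 = 1.717 mg/L

1.72 mg/L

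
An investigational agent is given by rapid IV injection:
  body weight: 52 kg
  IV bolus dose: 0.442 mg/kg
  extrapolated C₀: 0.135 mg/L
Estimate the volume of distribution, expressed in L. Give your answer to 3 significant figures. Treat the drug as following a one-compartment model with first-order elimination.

Dose = 0.442 × 52 = 22.98 mg
Vd = Dose / C₀ = 22.98 / 0.135 = 170.2 L

170 L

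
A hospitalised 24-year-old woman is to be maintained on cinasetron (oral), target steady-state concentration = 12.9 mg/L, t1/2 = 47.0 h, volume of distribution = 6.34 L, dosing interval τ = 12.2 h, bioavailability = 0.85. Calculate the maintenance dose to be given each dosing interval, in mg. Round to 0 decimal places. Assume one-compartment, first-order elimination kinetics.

k = ln2 / t½ = 0.693147 / 47.0 = 0.01475 h⁻¹
CL = k × Vd = 0.01475 × 6.34 = 0.09352 L/h
At steady state, F × (Dose/τ) = Css × CL.
Dose = Css × CL × τ / F = 12.9 × 0.09352 × 12.2 / 0.85 = 17.32 mg

17 mg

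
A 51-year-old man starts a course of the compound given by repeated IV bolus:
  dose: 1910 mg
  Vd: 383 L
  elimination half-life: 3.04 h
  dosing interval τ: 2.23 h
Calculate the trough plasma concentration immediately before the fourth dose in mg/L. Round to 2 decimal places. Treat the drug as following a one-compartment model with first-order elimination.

5.89 mg/L

C₀ per dose = Dose / Vd = 1910 / 383 = 4.987 mg/L
k = ln2 / t½ = 0.693147 / 3.04 = 0.2280 h⁻¹
Fraction remaining after one interval: r = e^(−kτ) = e^(−0.2280 × 2.23) = 0.6014
Before dose 4, 3 doses have been given (aged 1τ, 2τ, 3τ).
C_trough = C₀ × (r + r² + … + r^3) = C₀ × r(1−r^3)/(1−r)
        = 4.987 × 0.6014 × (1 − 0.2175) / (1 − 0.6014) = 5.888 mg/L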